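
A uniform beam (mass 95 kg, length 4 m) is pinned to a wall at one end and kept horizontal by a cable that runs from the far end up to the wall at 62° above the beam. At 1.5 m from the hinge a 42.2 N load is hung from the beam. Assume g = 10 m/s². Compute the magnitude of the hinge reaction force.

|H| ≈ 565 N

Take torques about the hinge: T sin 62° · 4 = 95×10×2 + 42.2×1.5 = 1963.3 N·m.
So T = 1963.3 / (0.8829 × 4) = 555.89 N.
ΣF_x = 0: H_x = T cos 62° = 260.98 N.
ΣF_y = 0: H_y = (95×10 + 42.2) − T sin 62° = 992.2 − 490.82 = 501.38 N.
|H| = √(H_x² + H_y²) = √((260.98)² + (501.38)²) = 565.23 N.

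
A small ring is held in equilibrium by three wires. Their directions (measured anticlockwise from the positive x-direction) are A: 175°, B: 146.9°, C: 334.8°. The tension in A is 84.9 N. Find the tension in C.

Resolve: ΣF_x = 84.9 cos 175° + T_B cos 146.9° + T_C cos 334.8° = 0.
        ΣF_y = 84.9 sin 175° + T_B sin 146.9° + T_C sin 334.8° = 0.
The known terms sum to (-84.58, 7.4) N, so -0.8377 T_B + 0.9048 T_C = 84.58 and 0.5461 T_B − 0.4258 T_C = -7.4.
Solving simultaneously: T_B = 213.3 N, T_C = 290.9 N.

T_C ≈ 291 N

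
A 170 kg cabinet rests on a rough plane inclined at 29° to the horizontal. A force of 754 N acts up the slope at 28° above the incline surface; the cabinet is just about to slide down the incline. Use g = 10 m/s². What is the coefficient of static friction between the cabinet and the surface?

μ ≈ 0.140

On the verge of sliding down the incline, friction is at its maximum μN and acts up the slope.
Perpendicular to incline: N = W cos 29° − P sin 28° = 1487 − 354 = 1133 N.
Along incline: P cos 28° + μN = W sin 29° → μ = (W sin 29° − P cos 28°) / N = 0.1399.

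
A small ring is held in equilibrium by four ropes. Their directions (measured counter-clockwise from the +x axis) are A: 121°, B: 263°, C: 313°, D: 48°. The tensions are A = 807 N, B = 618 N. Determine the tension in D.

Resolve: ΣF_x = 807 cos 121° + 618 cos 263° + T_C cos 313° + T_D cos 48° = 0.
        ΣF_y = 807 sin 121° + 618 sin 263° + T_C sin 313° + T_D sin 48° = 0.
The known terms sum to (-491, 78.34) N, so 0.6820 T_C + 0.6691 T_D = 491 and -0.7314 T_C + 0.7431 T_D = -78.34.
Solving simultaneously: T_C = 418.9 N, T_D = 306.8 N.

T_D ≈ 307 N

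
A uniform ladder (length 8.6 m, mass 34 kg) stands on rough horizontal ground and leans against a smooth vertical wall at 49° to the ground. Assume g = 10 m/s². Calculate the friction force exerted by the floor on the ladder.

f ≈ 148 N

Torques about the foot: N_wall · 8.6 sin 49° = 34×10×4.3 cos 49° → N_wall = 147.78 N.
ΣF_x = 0: f_floor = N_wall = 147.78 N.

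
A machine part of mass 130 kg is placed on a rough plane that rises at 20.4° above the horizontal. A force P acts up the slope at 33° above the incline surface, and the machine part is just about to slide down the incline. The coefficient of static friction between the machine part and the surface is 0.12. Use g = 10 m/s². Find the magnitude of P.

P ≈ 397 N

On the verge of sliding down the incline, friction equals μN and acts up the slope.
Perpendicular: N + P sin 33° = W cos 20.4° = 1218 N.
Along incline: P cos 33° + μN = W sin 20.4° with W sin 20.4° = 453.1 N.
Solving the pair for P and N: P = 396.9 N, N = 1002 N (and f = μN = 120.3 N).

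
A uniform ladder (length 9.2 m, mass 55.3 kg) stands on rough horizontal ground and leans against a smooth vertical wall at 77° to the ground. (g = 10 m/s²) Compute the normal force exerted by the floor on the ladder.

N_floor ≈ 553 N

ΣF_y = 0: N_floor = 55.3×10 = 553 N.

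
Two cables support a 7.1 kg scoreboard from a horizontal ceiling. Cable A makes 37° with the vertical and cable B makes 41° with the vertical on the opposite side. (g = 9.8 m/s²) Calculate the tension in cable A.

Angles from the horizontal: cable A is 90° − 37° = 53°, cable B is 90° − 41° = 49°.
Weight W = 7.1 × 9.8 = 69.58 N acts straight down.
Horizontal: T_A cos 53° = T_B cos 49°  →  T_B = 0.9173 T_A.
Vertical: T_A sin 53° + T_B sin 49° = 69.58.
Substituting the horizontal relation into the vertical equation gives 1.491 T_A = 69.58, so T_A = 46.67 N.

T_A ≈ 46.7 N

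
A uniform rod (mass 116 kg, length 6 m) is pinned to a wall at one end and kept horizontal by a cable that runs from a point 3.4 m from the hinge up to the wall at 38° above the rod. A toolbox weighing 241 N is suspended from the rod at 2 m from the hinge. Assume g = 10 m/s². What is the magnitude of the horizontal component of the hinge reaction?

Take torques about the hinge: T sin 38° · 3.4 = 116×10×3 + 241×2 = 3962 N·m.
So T = 3962 / (0.6157 × 3.4) = 1892.8 N.
ΣF_x = 0: H_x = T cos 38° = 1491.5 N.

H_x ≈ 1490 N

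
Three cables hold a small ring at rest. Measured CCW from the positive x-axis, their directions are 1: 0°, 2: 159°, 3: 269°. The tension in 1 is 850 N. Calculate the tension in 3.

Resolve: ΣF_x = 850 cos 0° + T_2 cos 159° + T_3 cos 269° = 0.
        ΣF_y = 850 sin 0° + T_2 sin 159° + T_3 sin 269° = 0.
The known terms sum to (850, 0) N, so -0.9336 T_2 − 0.0175 T_3 = -850 and 0.3584 T_2 − 0.9998 T_3 = 0.
Solving simultaneously: T_2 = 904.4 N, T_3 = 324.2 N.

T_3 ≈ 324 N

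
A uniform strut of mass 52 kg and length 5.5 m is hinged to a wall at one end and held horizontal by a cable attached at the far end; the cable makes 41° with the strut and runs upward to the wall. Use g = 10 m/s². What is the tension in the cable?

T ≈ 396 N

Take torques about the hinge: T sin 41° · 5.5 = 52×10×2.75 = 1430 N·m.
So T = 1430 / (0.6561 × 5.5) = 396.31 N.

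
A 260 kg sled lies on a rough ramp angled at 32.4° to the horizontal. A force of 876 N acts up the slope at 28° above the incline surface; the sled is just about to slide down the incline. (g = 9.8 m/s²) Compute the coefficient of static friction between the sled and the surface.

μ ≈ 0.340

On the verge of sliding down the incline, friction is at its maximum μN and acts up the slope.
Perpendicular to incline: N = W cos 32.4° − P sin 28° = 2151 − 411.3 = 1740 N.
Along incline: P cos 28° + μN = W sin 32.4° → μ = (W sin 32.4° − P cos 28°) / N = 0.3401.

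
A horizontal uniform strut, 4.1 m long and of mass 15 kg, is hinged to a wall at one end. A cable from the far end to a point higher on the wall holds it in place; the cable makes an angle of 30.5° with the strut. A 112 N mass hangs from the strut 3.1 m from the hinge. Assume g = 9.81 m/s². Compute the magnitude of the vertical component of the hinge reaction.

Take torques about the hinge: T sin 30.5° · 4.1 = 15×9.81×2.05 + 112×3.1 = 648.86 N·m.
So T = 648.86 / (0.5075 × 4.1) = 311.81 N.
ΣF_y = 0: H_y = (15×9.81 + 112) − T sin 30.5° = 259.15 − 158.26 = 100.89 N.

|H_y| ≈ 101 N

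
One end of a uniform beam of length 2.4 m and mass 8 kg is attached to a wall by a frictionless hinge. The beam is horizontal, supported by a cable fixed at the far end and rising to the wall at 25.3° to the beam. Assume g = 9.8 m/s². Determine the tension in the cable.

T ≈ 91.7 N

Take torques about the hinge: T sin 25.3° · 2.4 = 8×9.8×1.2 = 94.08 N·m.
So T = 94.08 / (0.4274 × 2.4) = 91.726 N.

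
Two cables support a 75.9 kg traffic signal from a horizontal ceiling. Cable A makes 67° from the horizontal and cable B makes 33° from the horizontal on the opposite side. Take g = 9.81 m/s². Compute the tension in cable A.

Weight W = 75.9 × 9.81 = 744.6 N acts straight down.
Horizontal: T_A cos 67° = T_B cos 33°  →  T_B = 0.4659 T_A.
Vertical: T_A sin 67° + T_B sin 33° = 744.6.
Substituting the horizontal relation into the vertical equation gives 1.174 T_A = 744.6, so T_A = 634.1 N.

T_A ≈ 634 N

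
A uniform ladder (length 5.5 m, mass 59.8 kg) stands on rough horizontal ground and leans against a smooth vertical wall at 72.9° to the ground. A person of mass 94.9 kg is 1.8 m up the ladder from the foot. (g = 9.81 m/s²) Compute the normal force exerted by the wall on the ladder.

Torques about the foot: N_wall · 5.5 sin 72.9° = 59.8×9.81×2.75 cos 72.9° + 94.9×9.81×1.8 cos 72.9° → N_wall = 183.97 N.

N_wall ≈ 184 N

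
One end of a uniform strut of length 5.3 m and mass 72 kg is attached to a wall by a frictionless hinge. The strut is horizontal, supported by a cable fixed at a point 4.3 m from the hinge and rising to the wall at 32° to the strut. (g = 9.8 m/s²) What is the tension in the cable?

Take torques about the hinge: T sin 32° · 4.3 = 72×9.8×2.65 = 1869.8 N·m.
So T = 1869.8 / (0.5299 × 4.3) = 820.59 N.

T ≈ 821 N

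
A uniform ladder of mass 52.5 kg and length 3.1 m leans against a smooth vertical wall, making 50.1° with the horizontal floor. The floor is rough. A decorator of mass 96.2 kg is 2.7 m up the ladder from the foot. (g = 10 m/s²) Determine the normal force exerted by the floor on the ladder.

ΣF_y = 0: N_floor = 52.5×10 + 96.2×10 = 1487 N.

N_floor ≈ 1490 N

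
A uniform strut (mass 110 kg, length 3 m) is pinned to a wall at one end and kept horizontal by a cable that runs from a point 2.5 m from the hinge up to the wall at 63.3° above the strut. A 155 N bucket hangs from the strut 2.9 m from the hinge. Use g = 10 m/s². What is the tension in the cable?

Take torques about the hinge: T sin 63.3° · 2.5 = 110×10×1.5 + 155×2.9 = 2099.5 N·m.
So T = 2099.5 / (0.8934 × 2.5) = 940.03 N.

T ≈ 940 N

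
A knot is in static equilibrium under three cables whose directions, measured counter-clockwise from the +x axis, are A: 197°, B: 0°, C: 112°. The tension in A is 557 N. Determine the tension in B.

Resolve: ΣF_x = 557 cos 197° + T_B cos 0° + T_C cos 112° = 0.
        ΣF_y = 557 sin 197° + T_B sin 0° + T_C sin 112° = 0.
The known terms sum to (-532.7, -162.9) N, so 1.0000 T_B − 0.3746 T_C = 532.7 and 0.0000 T_B + 0.9272 T_C = 162.9.
Solving simultaneously: T_B = 598.5 N, T_C = 175.6 N.

T_B ≈ 598 N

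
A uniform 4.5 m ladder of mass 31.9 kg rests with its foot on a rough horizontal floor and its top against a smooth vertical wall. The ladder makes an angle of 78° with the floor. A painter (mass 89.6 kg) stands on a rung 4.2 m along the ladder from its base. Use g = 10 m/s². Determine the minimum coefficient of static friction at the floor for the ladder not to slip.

μ_min ≈ 0.174

ΣF_y = 0: N_floor = 31.9×10 + 89.6×10 = 1215 N.
Torques about the foot: N_wall · 4.5 sin 78° = 31.9×10×2.25 cos 78° + 89.6×10×4.2 cos 78° → N_wall = 211.66 N.
ΣF_x = 0: f_floor = N_wall = 211.66 N.
μ_min = f_floor / N_floor = 211.66 / 1215 = 0.1742.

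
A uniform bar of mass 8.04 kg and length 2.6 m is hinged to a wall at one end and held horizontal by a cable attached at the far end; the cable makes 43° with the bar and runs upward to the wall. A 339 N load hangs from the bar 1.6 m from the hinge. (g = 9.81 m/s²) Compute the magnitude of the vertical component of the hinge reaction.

Take torques about the hinge: T sin 43° · 2.6 = 8.04×9.81×1.3 + 339×1.6 = 644.93 N·m.
So T = 644.93 / (0.6820 × 2.6) = 363.71 N.
ΣF_y = 0: H_y = (8.04×9.81 + 339) − T sin 43° = 417.87 − 248.05 = 169.82 N.

|H_y| ≈ 170 N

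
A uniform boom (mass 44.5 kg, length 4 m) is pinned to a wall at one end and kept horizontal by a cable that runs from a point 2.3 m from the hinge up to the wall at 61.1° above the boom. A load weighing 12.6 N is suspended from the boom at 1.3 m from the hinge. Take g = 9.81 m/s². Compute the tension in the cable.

T ≈ 442 N

Take torques about the hinge: T sin 61.1° · 2.3 = 44.5×9.81×2 + 12.6×1.3 = 889.47 N·m.
So T = 889.47 / (0.8755 × 2.3) = 441.74 N.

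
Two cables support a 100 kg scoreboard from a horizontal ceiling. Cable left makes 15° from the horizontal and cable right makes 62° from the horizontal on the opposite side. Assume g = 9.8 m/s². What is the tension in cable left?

Weight W = 100 × 9.8 = 980 N acts straight down.
Horizontal: T_left cos 15° = T_right cos 62°  →  T_right = 2.057 T_left.
Vertical: T_left sin 15° + T_right sin 62° = 980.
Substituting the horizontal relation into the vertical equation gives 2.075 T_left = 980, so T_left = 472.2 N.

T_left ≈ 472 N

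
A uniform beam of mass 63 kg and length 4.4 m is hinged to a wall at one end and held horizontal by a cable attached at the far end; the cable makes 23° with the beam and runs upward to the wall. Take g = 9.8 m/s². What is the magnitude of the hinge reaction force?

|H| ≈ 790 N

Take torques about the hinge: T sin 23° · 4.4 = 63×9.8×2.2 = 1358.3 N·m.
So T = 1358.3 / (0.3907 × 4.4) = 790.06 N.
ΣF_x = 0: H_x = T cos 23° = 727.25 N.
ΣF_y = 0: H_y = (63×9.8) − T sin 23° = 617.4 − 308.7 = 308.7 N.
|H| = √(H_x² + H_y²) = √((727.25)² + (308.7)²) = 790.06 N.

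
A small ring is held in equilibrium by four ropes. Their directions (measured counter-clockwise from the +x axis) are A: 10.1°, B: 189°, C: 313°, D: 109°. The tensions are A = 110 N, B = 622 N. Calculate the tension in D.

Resolve: ΣF_x = 110 cos 10.1° + 622 cos 189° + T_C cos 313° + T_D cos 109° = 0.
        ΣF_y = 110 sin 10.1° + 622 sin 189° + T_C sin 313° + T_D sin 109° = 0.
The known terms sum to (-506, -78.01) N, so 0.6820 T_C − 0.3256 T_D = 506 and -0.7314 T_C + 0.9455 T_D = 78.01.
Solving simultaneously: T_C = 1239 N, T_D = 1041 N.

T_D ≈ 1040 N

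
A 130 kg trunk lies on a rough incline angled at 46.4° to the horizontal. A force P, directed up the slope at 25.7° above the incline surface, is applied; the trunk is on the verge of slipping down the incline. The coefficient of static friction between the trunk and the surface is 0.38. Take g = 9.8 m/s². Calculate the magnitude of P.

On the verge of sliding down the incline, friction equals μN and acts up the slope.
Perpendicular: N + P sin 25.7° = W cos 46.4° = 878.6 N.
Along incline: P cos 25.7° + μN = W sin 46.4° with W sin 46.4° = 922.6 N.
Solving the pair for P and N: P = 799.6 N, N = 531.8 N (and f = μN = 202.1 N).

P ≈ 800 N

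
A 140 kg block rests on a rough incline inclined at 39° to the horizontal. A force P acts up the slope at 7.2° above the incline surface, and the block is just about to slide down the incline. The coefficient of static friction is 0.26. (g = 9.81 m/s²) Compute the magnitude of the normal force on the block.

N ≈ 991 N

On the verge of sliding down the incline, friction equals μN and acts up the slope.
Perpendicular: N + P sin 7.2° = W cos 39° = 1067 N.
Along incline: P cos 7.2° + μN = W sin 39° with W sin 39° = 864.3 N.
Solving the pair for P and N: P = 611.6 N, N = 990.7 N (and f = μN = 257.6 N).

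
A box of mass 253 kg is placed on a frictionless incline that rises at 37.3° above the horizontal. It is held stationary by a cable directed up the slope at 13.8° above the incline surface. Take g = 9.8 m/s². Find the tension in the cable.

T ≈ 1550 N

Take axes along and perpendicular to the incline. Weight components: W sin 37.3° = 1502 N down-slope, W cos 37.3° = 1972 N into the surface.
Along incline: T cos 13.8° = W sin 37.3° → T = 1547 N.
Perpendicular: N = W cos 37.3° − T sin 13.8° = 1603 N.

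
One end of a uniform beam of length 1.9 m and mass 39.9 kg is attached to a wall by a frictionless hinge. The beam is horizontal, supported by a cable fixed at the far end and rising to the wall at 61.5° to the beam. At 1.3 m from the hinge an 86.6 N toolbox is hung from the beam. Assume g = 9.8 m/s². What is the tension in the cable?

Take torques about the hinge: T sin 61.5° · 1.9 = 39.9×9.8×0.95 + 86.6×1.3 = 484.05 N·m.
So T = 484.05 / (0.8788 × 1.9) = 289.89 N.

T ≈ 290 N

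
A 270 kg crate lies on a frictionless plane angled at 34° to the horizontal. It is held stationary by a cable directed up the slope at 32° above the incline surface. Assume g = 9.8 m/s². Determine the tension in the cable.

T ≈ 1740 N

Take axes along and perpendicular to the incline. Weight components: W sin 34° = 1480 N down-slope, W cos 34° = 2194 N into the surface.
Along incline: T cos 32° = W sin 34° → T = 1745 N.
Perpendicular: N = W cos 34° − T sin 32° = 1269 N.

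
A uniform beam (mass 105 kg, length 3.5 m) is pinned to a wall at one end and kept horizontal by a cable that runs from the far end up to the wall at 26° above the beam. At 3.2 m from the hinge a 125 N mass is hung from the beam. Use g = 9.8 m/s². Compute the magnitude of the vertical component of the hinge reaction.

|H_y| ≈ 525 N

Take torques about the hinge: T sin 26° · 3.5 = 105×9.8×1.75 + 125×3.2 = 2200.8 N·m.
So T = 2200.8 / (0.4384 × 3.5) = 1434.4 N.
ΣF_y = 0: H_y = (105×9.8 + 125) − T sin 26° = 1154 − 628.79 = 525.21 N.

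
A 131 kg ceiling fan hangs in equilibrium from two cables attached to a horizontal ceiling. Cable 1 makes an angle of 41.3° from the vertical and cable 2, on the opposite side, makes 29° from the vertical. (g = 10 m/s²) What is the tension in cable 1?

T_1 ≈ 675 N

Angles from the horizontal: cable 1 is 90° − 41.3° = 48.7°, cable 2 is 90° − 29° = 61°.
Weight W = 131 × 10 = 1310 N acts straight down.
Horizontal: T_1 cos 48.7° = T_2 cos 61°  →  T_2 = 1.361 T_1.
Vertical: T_1 sin 48.7° + T_2 sin 61° = 1310.
Substituting the horizontal relation into the vertical equation gives 1.942 T_1 = 1310, so T_1 = 674.6 N.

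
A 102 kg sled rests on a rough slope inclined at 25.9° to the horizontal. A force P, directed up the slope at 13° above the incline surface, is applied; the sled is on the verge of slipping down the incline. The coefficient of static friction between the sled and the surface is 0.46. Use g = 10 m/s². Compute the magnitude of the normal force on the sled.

On the verge of sliding down the incline, friction equals μN and acts up the slope.
Perpendicular: N + P sin 13° = W cos 25.9° = 917.5 N.
Along incline: P cos 13° + μN = W sin 25.9° with W sin 25.9° = 445.5 N.
Solving the pair for P and N: P = 26.94 N, N = 911.5 N (and f = μN = 419.3 N).

N ≈ 911 N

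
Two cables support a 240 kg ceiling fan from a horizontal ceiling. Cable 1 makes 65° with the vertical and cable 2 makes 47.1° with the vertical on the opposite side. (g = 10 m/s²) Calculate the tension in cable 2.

T_2 ≈ 2350 N

Angles from the horizontal: cable 1 is 90° − 65° = 25°, cable 2 is 90° − 47.1° = 42.9°.
Weight W = 240 × 10 = 2400 N acts straight down.
Horizontal: T_1 cos 25° = T_2 cos 42.9°  →  T_1 = 0.8083 T_2.
Vertical: T_1 sin 25° + T_2 sin 42.9° = 2400.
Substituting the horizontal relation into the vertical equation gives 1.022 T_2 = 2400, so T_2 = 2348 N.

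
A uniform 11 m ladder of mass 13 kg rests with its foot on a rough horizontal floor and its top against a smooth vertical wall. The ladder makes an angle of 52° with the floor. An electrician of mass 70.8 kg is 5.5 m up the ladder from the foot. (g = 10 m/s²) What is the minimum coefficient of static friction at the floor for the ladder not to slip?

μ_min ≈ 0.391

ΣF_y = 0: N_floor = 13×10 + 70.8×10 = 838 N.
Torques about the foot: N_wall · 11 sin 52° = 13×10×5.5 cos 52° + 70.8×10×5.5 cos 52° → N_wall = 327.36 N.
ΣF_x = 0: f_floor = N_wall = 327.36 N.
μ_min = f_floor / N_floor = 327.36 / 838 = 0.3906.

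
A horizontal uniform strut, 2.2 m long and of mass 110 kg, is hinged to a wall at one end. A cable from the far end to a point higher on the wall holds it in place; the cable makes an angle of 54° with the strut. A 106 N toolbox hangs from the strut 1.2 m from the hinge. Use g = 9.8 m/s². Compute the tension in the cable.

T ≈ 738 N

Take torques about the hinge: T sin 54° · 2.2 = 110×9.8×1.1 + 106×1.2 = 1313 N·m.
So T = 1313 / (0.8090 × 2.2) = 737.71 N.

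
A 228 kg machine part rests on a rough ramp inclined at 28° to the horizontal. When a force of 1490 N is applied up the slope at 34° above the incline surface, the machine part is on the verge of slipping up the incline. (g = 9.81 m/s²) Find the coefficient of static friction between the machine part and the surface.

μ ≈ 0.162

On the verge of sliding up the incline, friction is at its maximum μN and acts down the slope.
Perpendicular to incline: N = W cos 28° − P sin 34° = 1975 − 833.2 = 1142 N.
Along incline: P cos 34° − μN = W sin 28° → μ = −(W sin 28° − P cos 34°) / N = 0.1622.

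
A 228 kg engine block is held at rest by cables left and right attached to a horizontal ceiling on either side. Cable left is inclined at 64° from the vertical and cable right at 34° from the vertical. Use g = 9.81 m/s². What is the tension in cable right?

T_right ≈ 2030 N

Angles from the horizontal: cable left is 90° − 64° = 26°, cable right is 90° − 34° = 56°.
Weight W = 228 × 9.81 = 2237 N acts straight down.
Horizontal: T_left cos 26° = T_right cos 56°  →  T_left = 0.6222 T_right.
Vertical: T_left sin 26° + T_right sin 56° = 2237.
Substituting the horizontal relation into the vertical equation gives 1.102 T_right = 2237, so T_right = 2030 N.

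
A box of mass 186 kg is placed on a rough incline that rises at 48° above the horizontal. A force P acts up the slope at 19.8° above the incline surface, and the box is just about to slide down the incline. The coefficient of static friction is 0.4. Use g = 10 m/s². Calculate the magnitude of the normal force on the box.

N ≈ 873 N

On the verge of sliding down the incline, friction equals μN and acts up the slope.
Perpendicular: N + P sin 19.8° = W cos 48° = 1245 N.
Along incline: P cos 19.8° + μN = W sin 48° with W sin 48° = 1382 N.
Solving the pair for P and N: P = 1098 N, N = 872.6 N (and f = μN = 349 N).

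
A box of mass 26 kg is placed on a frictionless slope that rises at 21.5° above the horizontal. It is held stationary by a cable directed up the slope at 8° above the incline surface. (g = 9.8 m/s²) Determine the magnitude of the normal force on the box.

Take axes along and perpendicular to the incline. Weight components: W sin 21.5° = 93.38 N down-slope, W cos 21.5° = 237.1 N into the surface.
Along incline: T cos 8° = W sin 21.5° → T = 94.3 N.
Perpendicular: N = W cos 21.5° − T sin 8° = 223.9 N.

N ≈ 224 N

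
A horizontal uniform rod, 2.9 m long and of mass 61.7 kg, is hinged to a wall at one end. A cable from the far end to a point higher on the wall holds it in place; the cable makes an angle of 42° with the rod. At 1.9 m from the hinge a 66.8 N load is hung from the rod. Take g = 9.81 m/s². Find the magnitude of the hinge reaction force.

|H| ≈ 504 N

Take torques about the hinge: T sin 42° · 2.9 = 61.7×9.81×1.45 + 66.8×1.9 = 1004.6 N·m.
So T = 1004.6 / (0.6691 × 2.9) = 517.69 N.
ΣF_x = 0: H_x = T cos 42° = 384.72 N.
ΣF_y = 0: H_y = (61.7×9.81 + 66.8) − T sin 42° = 672.08 − 346.4 = 325.67 N.
|H| = √(H_x² + H_y²) = √((384.72)² + (325.67)²) = 504.06 N.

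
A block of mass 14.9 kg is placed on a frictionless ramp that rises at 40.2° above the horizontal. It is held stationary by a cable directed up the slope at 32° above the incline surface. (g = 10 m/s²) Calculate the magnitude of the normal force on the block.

Take axes along and perpendicular to the incline. Weight components: W sin 40.2° = 96.17 N down-slope, W cos 40.2° = 113.8 N into the surface.
Along incline: T cos 32° = W sin 40.2° → T = 113.4 N.
Perpendicular: N = W cos 40.2° − T sin 32° = 53.71 N.

N ≈ 53.7 N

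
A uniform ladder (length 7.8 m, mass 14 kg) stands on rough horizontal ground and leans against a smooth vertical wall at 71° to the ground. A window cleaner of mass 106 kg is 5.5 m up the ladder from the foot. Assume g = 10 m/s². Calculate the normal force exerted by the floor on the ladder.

ΣF_y = 0: N_floor = 14×10 + 106×10 = 1200 N.

N_floor ≈ 1200 N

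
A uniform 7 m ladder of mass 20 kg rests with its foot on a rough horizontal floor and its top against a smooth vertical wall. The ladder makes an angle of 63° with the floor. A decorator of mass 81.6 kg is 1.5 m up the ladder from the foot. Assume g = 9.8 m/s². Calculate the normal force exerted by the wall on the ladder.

Torques about the foot: N_wall · 7 sin 63° = 20×9.8×3.5 cos 63° + 81.6×9.8×1.5 cos 63° → N_wall = 137.25 N.

N_wall ≈ 137 N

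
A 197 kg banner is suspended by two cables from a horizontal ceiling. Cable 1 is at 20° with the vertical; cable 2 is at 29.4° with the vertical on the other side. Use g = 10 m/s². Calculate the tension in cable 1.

Angles from the horizontal: cable 1 is 90° − 20° = 70°, cable 2 is 90° − 29.4° = 60.6°.
Weight W = 197 × 10 = 1970 N acts straight down.
Horizontal: T_1 cos 70° = T_2 cos 60.6°  →  T_2 = 0.6967 T_1.
Vertical: T_1 sin 70° + T_2 sin 60.6° = 1970.
Substituting the horizontal relation into the vertical equation gives 1.547 T_1 = 1970, so T_1 = 1274 N.

T_1 ≈ 1270 N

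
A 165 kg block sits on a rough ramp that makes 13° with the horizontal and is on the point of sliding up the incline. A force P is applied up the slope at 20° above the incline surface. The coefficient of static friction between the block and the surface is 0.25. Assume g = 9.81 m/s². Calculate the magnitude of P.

P ≈ 740 N

On the verge of sliding up the incline, friction equals μN and acts down the slope.
Perpendicular: N + P sin 20° = W cos 13° = 1577 N.
Along incline: P cos 20° = W sin 13° + μN  with W sin 13° = 364.1 N.
Solving the pair for P and N: P = 739.8 N, N = 1324 N (and f = μN = 331 N).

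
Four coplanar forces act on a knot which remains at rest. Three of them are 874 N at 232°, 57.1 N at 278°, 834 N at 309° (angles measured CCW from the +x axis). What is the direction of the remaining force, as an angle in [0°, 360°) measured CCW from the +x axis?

θ ≈ 89.8°

Sum the known components: ΣF_x = -5.288 N, ΣF_y = -1393 N.
For equilibrium the remaining force must supply (−ΣF_x, −ΣF_y) = (5.288, 1393) N.
Magnitude = √((5.288)² + (1393)²) = 1393 N; direction = atan2(1393, 5.288) = 89.8°.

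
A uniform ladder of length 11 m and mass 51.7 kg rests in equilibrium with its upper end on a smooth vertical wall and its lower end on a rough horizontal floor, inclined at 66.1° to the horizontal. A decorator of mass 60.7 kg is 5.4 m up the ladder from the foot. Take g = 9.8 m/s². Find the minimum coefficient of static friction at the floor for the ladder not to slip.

ΣF_y = 0: N_floor = 51.7×9.8 + 60.7×9.8 = 1101.5 N.
Torques about the foot: N_wall · 11 sin 66.1° = 51.7×9.8×5.5 cos 66.1° + 60.7×9.8×5.4 cos 66.1° → N_wall = 241.67 N.
ΣF_x = 0: f_floor = N_wall = 241.67 N.
μ_min = f_floor / N_floor = 241.67 / 1101.5 = 0.2194.

μ_min ≈ 0.219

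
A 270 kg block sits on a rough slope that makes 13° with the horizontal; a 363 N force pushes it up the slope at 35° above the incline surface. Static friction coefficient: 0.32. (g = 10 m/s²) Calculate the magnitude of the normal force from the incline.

N ≈ 2420 N

Axes along / perpendicular to the incline. W sin 13° = 607.4 N down-slope; W cos 13° = 2631 N into the surface.
Perpendicular: N = W cos 13° − P sin 35° = 2631 − 208.2 = 2423 N.
Along incline: P cos 35° + f = W sin 13° (friction acts up-slope) → f = 607.4 − 297.4 = 310 N.
|f| = 310 N ≤ μN = 775.2 N, so the block is indeed static.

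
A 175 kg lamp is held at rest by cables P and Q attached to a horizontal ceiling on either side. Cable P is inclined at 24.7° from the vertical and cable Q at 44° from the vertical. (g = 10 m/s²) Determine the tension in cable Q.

Angles from the horizontal: cable P is 90° − 24.7° = 65.3°, cable Q is 90° − 44° = 46°.
Weight W = 175 × 10 = 1750 N acts straight down.
Horizontal: T_P cos 65.3° = T_Q cos 46°  →  T_P = 1.662 T_Q.
Vertical: T_P sin 65.3° + T_Q sin 46° = 1750.
Substituting the horizontal relation into the vertical equation gives 2.23 T_Q = 1750, so T_Q = 784.9 N.

T_Q ≈ 785 N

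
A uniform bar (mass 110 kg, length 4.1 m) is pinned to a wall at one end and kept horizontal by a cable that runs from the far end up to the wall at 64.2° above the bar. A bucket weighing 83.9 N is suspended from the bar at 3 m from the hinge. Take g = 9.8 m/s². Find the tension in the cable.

Take torques about the hinge: T sin 64.2° · 4.1 = 110×9.8×2.05 + 83.9×3 = 2461.6 N·m.
So T = 2461.6 / (0.9003 × 4.1) = 666.86 N.

T ≈ 667 N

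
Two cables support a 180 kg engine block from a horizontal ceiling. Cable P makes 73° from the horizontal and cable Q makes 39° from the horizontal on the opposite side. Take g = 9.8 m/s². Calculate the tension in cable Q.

T_Q ≈ 556 N

Weight W = 180 × 9.8 = 1764 N acts straight down.
Horizontal: T_P cos 73° = T_Q cos 39°  →  T_P = 2.658 T_Q.
Vertical: T_P sin 73° + T_Q sin 39° = 1764.
Substituting the horizontal relation into the vertical equation gives 3.171 T_Q = 1764, so T_Q = 556.2 N.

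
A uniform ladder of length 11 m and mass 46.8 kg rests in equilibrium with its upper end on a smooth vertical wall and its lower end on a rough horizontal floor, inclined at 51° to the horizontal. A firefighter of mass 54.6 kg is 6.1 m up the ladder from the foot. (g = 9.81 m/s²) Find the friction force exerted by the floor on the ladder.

Torques about the foot: N_wall · 11 sin 51° = 46.8×9.81×5.5 cos 51° + 54.6×9.81×6.1 cos 51° → N_wall = 426.42 N.
ΣF_x = 0: f_floor = N_wall = 426.42 N.

f ≈ 426 N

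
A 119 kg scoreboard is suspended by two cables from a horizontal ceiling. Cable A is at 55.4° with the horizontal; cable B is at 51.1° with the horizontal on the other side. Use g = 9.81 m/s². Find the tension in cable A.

T_A ≈ 765 N

Weight W = 119 × 9.81 = 1167 N acts straight down.
Horizontal: T_A cos 55.4° = T_B cos 51.1°  →  T_B = 0.9043 T_A.
Vertical: T_A sin 55.4° + T_B sin 51.1° = 1167.
Substituting the horizontal relation into the vertical equation gives 1.527 T_A = 1167, so T_A = 764.6 N.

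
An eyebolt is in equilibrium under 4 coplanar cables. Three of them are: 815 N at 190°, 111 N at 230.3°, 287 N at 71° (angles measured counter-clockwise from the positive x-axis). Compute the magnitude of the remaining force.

F ≈ 781 N

Sum the known components: ΣF_x = -780.1 N, ΣF_y = 44.44 N.
For equilibrium the remaining force must supply (−ΣF_x, −ΣF_y) = (780.1, -44.44) N.
Magnitude = √((780.1)² + (-44.44)²) = 781.3 N; direction = atan2(-44.44, 780.1) = 356.7°.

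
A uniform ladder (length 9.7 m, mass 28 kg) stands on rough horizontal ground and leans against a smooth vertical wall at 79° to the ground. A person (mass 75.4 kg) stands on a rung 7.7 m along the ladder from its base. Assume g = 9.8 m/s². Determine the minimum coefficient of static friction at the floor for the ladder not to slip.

μ_min ≈ 0.139

ΣF_y = 0: N_floor = 28×9.8 + 75.4×9.8 = 1013.3 N.
Torques about the foot: N_wall · 9.7 sin 79° = 28×9.8×4.85 cos 79° + 75.4×9.8×7.7 cos 79° → N_wall = 140.69 N.
ΣF_x = 0: f_floor = N_wall = 140.69 N.
μ_min = f_floor / N_floor = 140.69 / 1013.3 = 0.1388.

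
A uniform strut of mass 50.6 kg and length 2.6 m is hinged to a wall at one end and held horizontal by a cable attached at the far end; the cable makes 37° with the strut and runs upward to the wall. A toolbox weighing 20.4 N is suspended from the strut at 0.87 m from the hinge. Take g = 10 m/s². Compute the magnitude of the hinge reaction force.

|H| ≈ 436 N

Take torques about the hinge: T sin 37° · 2.6 = 50.6×10×1.3 + 20.4×0.87 = 675.55 N·m.
So T = 675.55 / (0.6018 × 2.6) = 431.74 N.
ΣF_x = 0: H_x = T cos 37° = 344.8 N.
ΣF_y = 0: H_y = (50.6×10 + 20.4) − T sin 37° = 526.4 − 259.83 = 266.57 N.
|H| = √(H_x² + H_y²) = √((344.8)² + (266.57)²) = 435.83 N.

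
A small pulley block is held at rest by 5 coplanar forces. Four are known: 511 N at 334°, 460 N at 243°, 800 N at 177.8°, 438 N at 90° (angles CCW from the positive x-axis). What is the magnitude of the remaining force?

Sum the known components: ΣF_x = -549 N, ΣF_y = -165.2 N.
For equilibrium the remaining force must supply (−ΣF_x, −ΣF_y) = (549, 165.2) N.
Magnitude = √((549)² + (165.2)²) = 573.3 N; direction = atan2(165.2, 549) = 16.7°.

F ≈ 573 N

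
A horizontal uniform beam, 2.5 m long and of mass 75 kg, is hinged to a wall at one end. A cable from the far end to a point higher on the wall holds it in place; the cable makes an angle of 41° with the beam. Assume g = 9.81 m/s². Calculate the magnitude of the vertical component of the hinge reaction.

|H_y| ≈ 368 N

Take torques about the hinge: T sin 41° · 2.5 = 75×9.81×1.25 = 919.69 N·m.
So T = 919.69 / (0.6561 × 2.5) = 560.73 N.
ΣF_y = 0: H_y = (75×9.81) − T sin 41° = 735.75 − 367.88 = 367.88 N.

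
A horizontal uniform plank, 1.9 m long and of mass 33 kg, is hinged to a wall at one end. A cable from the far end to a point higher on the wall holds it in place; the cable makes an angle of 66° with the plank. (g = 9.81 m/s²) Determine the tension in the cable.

Take torques about the hinge: T sin 66° · 1.9 = 33×9.81×0.95 = 307.54 N·m.
So T = 307.54 / (0.9135 × 1.9) = 177.18 N.

T ≈ 177 N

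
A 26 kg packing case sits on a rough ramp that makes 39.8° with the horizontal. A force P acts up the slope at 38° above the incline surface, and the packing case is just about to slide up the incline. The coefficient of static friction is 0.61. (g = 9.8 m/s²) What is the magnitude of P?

P ≈ 243 N

On the verge of sliding up the incline, friction equals μN and acts down the slope.
Perpendicular: N + P sin 38° = W cos 39.8° = 195.8 N.
Along incline: P cos 38° = W sin 39.8° + μN  with W sin 39.8° = 163.1 N.
Solving the pair for P and N: P = 242.8 N, N = 46.28 N (and f = μN = 28.23 N).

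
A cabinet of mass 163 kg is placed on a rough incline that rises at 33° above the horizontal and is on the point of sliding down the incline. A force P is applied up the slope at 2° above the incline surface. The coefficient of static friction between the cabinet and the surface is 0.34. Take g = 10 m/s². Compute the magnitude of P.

On the verge of sliding down the incline, friction equals μN and acts up the slope.
Perpendicular: N + P sin 2° = W cos 33° = 1367 N.
Along incline: P cos 2° + μN = W sin 33° with W sin 33° = 887.8 N.
Solving the pair for P and N: P = 428.3 N, N = 1352 N (and f = μN = 459.7 N).

P ≈ 428 N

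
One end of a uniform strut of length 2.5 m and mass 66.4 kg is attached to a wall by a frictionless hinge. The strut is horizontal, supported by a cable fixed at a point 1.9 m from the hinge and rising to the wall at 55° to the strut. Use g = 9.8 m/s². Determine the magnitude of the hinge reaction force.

|H| ≈ 373 N

Take torques about the hinge: T sin 55° · 1.9 = 66.4×9.8×1.25 = 813.4 N·m.
So T = 813.4 / (0.8192 × 1.9) = 522.62 N.
ΣF_x = 0: H_x = T cos 55° = 299.76 N.
ΣF_y = 0: H_y = (66.4×9.8) − T sin 55° = 650.72 − 428.11 = 222.61 N.
|H| = √(H_x² + H_y²) = √((299.76)² + (222.61)²) = 373.38 N.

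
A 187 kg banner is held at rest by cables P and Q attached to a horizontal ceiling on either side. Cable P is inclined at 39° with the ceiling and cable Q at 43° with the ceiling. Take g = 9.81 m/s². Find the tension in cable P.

T_P ≈ 1350 N

Weight W = 187 × 9.81 = 1834 N acts straight down.
Horizontal: T_P cos 39° = T_Q cos 43°  →  T_Q = 1.063 T_P.
Vertical: T_P sin 39° + T_Q sin 43° = 1834.
Substituting the horizontal relation into the vertical equation gives 1.354 T_P = 1834, so T_P = 1355 N.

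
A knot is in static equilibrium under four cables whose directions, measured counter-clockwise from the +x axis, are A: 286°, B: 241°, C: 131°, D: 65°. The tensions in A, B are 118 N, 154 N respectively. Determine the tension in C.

T_C ≈ 73 N

Resolve: ΣF_x = 118 cos 286° + 154 cos 241° + T_C cos 131° + T_D cos 65° = 0.
        ΣF_y = 118 sin 286° + 154 sin 241° + T_C sin 131° + T_D sin 65° = 0.
The known terms sum to (-42.14, -248.1) N, so -0.6561 T_C + 0.4226 T_D = 42.14 and 0.7547 T_C + 0.9063 T_D = 248.1.
Solving simultaneously: T_C = 72.98 N, T_D = 213 N.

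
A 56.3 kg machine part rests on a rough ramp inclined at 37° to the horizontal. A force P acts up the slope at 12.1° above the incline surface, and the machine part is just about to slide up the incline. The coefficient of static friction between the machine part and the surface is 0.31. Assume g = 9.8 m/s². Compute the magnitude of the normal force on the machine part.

On the verge of sliding up the incline, friction equals μN and acts down the slope.
Perpendicular: N + P sin 12.1° = W cos 37° = 440.6 N.
Along incline: P cos 12.1° = W sin 37° + μN  with W sin 37° = 332 N.
Solving the pair for P and N: P = 449.4 N, N = 346.4 N (and f = μN = 107.4 N).

N ≈ 346 N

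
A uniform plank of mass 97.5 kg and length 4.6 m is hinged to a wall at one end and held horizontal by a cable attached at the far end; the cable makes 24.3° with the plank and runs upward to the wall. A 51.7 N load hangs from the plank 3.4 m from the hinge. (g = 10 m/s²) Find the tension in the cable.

T ≈ 1280 N

Take torques about the hinge: T sin 24.3° · 4.6 = 97.5×10×2.3 + 51.7×3.4 = 2418.3 N·m.
So T = 2418.3 / (0.4115 × 4.6) = 1277.5 N.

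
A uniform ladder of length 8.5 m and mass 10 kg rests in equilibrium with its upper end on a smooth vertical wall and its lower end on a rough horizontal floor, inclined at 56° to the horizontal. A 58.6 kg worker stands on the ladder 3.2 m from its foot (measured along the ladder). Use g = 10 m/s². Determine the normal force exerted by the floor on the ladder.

ΣF_y = 0: N_floor = 10×10 + 58.6×10 = 686 N.

N_floor ≈ 686 N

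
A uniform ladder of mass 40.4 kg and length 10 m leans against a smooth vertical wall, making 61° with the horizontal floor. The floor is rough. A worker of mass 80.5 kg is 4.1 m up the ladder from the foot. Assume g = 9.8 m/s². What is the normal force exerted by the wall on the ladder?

N_wall ≈ 289 N

Torques about the foot: N_wall · 10 sin 61° = 40.4×9.8×5 cos 61° + 80.5×9.8×4.1 cos 61° → N_wall = 289.02 N.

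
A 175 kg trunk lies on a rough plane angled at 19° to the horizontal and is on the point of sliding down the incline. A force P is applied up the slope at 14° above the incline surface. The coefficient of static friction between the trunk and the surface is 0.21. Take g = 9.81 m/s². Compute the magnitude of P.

On the verge of sliding down the incline, friction equals μN and acts up the slope.
Perpendicular: N + P sin 14° = W cos 19° = 1623 N.
Along incline: P cos 14° + μN = W sin 19° with W sin 19° = 558.9 N.
Solving the pair for P and N: P = 237.1 N, N = 1566 N (and f = μN = 328.8 N).

P ≈ 237 N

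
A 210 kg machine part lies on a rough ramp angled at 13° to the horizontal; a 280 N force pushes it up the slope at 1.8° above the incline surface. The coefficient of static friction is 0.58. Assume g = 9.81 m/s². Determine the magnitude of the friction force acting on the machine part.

Axes along / perpendicular to the incline. W sin 13° = 463.4 N down-slope; W cos 13° = 2007 N into the surface.
Perpendicular: N = W cos 13° − P sin 1.8° = 2007 − 8.795 = 1999 N.
Along incline: P cos 1.8° + f = W sin 13° (friction acts up-slope) → f = 463.4 − 279.9 = 183.6 N.
|f| = 183.6 N ≤ μN = 1159 N, so the machine part is indeed static.

f ≈ 184 N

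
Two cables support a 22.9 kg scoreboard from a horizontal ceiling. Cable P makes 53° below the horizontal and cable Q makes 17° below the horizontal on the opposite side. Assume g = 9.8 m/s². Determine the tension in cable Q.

T_Q ≈ 144 N

Weight W = 22.9 × 9.8 = 224.4 N acts straight down.
Horizontal: T_P cos 53° = T_Q cos 17°  →  T_P = 1.589 T_Q.
Vertical: T_P sin 53° + T_Q sin 17° = 224.4.
Substituting the horizontal relation into the vertical equation gives 1.561 T_Q = 224.4, so T_Q = 143.7 N.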